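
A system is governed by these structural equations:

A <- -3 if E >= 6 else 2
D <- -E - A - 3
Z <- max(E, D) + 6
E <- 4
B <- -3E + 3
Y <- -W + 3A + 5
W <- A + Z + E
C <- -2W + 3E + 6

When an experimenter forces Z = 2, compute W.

Intervening sets Z = 2 and removes its equation (Z <- max(E, D) + 6).
A = -3 if E >= 6 else 2  [with E=4]  = 2
W = A + Z + E  [with A=2, Z=2, E=4]  = 8

8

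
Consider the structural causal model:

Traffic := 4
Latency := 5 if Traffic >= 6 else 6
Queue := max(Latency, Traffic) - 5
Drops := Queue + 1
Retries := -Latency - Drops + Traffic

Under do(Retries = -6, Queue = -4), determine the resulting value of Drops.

-3

Under do(Retries = -6, Queue = -4), each intervened variable's structural equation is replaced by its fixed value.
Drops = Queue + 1  [with Queue=-4]  = -3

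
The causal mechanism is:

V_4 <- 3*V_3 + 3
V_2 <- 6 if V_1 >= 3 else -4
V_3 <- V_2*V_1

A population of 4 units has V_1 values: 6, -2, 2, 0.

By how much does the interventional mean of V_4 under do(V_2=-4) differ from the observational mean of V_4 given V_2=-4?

-18

Every unit gets V_2=-4 under the intervention. V_4 values become -69, 27, -21, 3; E[V_4|do(V_2=-4)] = -15.
E[V_4|V_2=-4] averages over only the 3 units with V_2=-4 (V_1 = -2, 2, 0): V_4 = 27, -21, 3, mean 3.
Difference = -15 − 3 = -18.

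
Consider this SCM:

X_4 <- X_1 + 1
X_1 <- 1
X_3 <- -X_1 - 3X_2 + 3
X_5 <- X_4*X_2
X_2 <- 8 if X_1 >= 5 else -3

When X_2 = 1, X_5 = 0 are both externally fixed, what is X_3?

-1

Under do(X_2 = 1, X_5 = 0), each intervened variable's structural equation is replaced by its fixed value.
X_3 = -X_1 - 3X_2 + 3  [with X_1=1, X_2=1]  = -1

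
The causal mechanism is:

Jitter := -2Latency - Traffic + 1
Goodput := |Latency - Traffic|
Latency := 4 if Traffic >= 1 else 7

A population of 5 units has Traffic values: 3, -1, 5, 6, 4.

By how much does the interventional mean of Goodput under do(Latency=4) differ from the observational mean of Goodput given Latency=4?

0.8

do(Latency=4) breaks Latency's dependence on Traffic. With Latency=4 fixed, Goodput across the units is 1, 5, 1, 2, 0, mean 1.8.
Observing Latency=4 restricts to units where Latency's equation naturally yields 4: Traffic ∈ {3, 5, 6, 4}. In that subpopulation Goodput = 1, 1, 2, 0, mean 1.
Difference = 1.8 − 1 = 0.8.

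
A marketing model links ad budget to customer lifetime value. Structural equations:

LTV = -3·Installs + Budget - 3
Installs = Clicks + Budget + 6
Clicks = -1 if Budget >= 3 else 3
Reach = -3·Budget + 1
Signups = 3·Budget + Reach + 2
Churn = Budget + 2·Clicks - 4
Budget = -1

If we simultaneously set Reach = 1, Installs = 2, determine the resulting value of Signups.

0

Setting Reach = 1, Installs = 2 by intervention discards those variables' equations.
Signups = 3·Budget + Reach + 2  [with Budget=-1, Reach=1]  = 0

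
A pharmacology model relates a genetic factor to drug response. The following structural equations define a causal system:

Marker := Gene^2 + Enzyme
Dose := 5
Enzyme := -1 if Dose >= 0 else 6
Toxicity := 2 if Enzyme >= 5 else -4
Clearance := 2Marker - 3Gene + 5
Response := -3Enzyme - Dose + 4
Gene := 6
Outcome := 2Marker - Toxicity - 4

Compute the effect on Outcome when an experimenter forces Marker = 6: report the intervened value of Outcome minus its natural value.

do(Marker=6) replaces the equation Marker := Gene^2 + Enzyme with the constant Marker = 6.
Enzyme = -1 if Dose >= 0 else 6  [with Dose=5]  = -1
Toxicity = 2 if Enzyme >= 5 else -4  [with Enzyme=-1]  = -4
Outcome = 2Marker - Toxicity - 4  [with Marker=6, Toxicity=-4]  = 12
Without intervention: Enzyme = -1 if Dose >= 0 else 6  [with Dose=5]  = -1; Marker = Gene^2 + Enzyme  [with Gene=6, Enzyme=-1]  = 35; Toxicity = 2 if Enzyme >= 5 else -4  [with Enzyme=-1]  = -4; Outcome = 2Marker - Toxicity - 4  [with Marker=35, Toxicity=-4]  = 70.
Change = 12 − 70 = -58.

-58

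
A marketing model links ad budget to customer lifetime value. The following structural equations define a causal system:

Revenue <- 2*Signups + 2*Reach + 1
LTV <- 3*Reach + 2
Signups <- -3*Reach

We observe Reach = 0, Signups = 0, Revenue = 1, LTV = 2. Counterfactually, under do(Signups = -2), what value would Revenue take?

-3

The intervention breaks the incoming arrows to Signups: Signups <- -3*Reach no longer applies, and Signups = -2.
Revenue = 2*Signups + 2*Reach + 1  [with Signups=-2, Reach=0]  = -3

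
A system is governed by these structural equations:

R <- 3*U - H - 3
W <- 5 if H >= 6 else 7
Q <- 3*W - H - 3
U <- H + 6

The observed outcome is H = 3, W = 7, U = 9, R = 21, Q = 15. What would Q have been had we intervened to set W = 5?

9

do(W=5) replaces the equation W <- 5 if H >= 6 else 7 with the constant W = 5.
Q = 3*W - H - 3  [with W=5, H=3]  = 9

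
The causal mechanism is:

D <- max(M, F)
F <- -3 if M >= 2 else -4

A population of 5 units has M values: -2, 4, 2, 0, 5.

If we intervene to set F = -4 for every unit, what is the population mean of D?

1.8

do(F=-4) breaks F's dependence on M. With F=-4 fixed, D across the units is -2, 4, 2, 0, 5, mean 1.8.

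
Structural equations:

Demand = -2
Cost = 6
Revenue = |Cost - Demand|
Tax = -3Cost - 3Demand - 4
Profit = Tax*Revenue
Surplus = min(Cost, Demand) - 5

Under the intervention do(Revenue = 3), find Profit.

do(Revenue=3) replaces the equation Revenue = |Cost - Demand| with the constant Revenue = 3.
Tax = -3Cost - 3Demand - 4  [with Cost=6, Demand=-2]  = -16
Profit = Tax*Revenue  [with Tax=-16, Revenue=3]  = -48

-48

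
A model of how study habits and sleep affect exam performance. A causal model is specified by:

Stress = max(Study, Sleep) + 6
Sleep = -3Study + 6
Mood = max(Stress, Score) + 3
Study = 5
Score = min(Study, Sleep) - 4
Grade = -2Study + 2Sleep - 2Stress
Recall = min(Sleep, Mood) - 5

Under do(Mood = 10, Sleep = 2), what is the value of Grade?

Setting Mood = 10, Sleep = 2 by intervention discards those variables' equations.
Stress = max(Study, Sleep) + 6  [with Study=5, Sleep=2]  = 11
Grade = -2Study + 2Sleep - 2Stress  [with Study=5, Sleep=2, Stress=11]  = -28

-28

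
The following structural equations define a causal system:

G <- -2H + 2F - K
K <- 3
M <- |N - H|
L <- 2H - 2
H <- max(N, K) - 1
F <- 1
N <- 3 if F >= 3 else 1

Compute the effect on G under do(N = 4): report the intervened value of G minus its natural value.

-2

do(N=4) replaces the equation N <- 3 if F >= 3 else 1 with the constant N = 4.
H = max(N, K) - 1  [with N=4, K=3]  = 3
G = -2H + 2F - K  [with H=3, F=1, K=3]  = -7
Without intervention: N = 3 if F >= 3 else 1  [with F=1]  = 1; H = max(N, K) - 1  [with N=1, K=3]  = 2; G = -2H + 2F - K  [with H=2, F=1, K=3]  = -5.
Change = -7 − (-5) = -2.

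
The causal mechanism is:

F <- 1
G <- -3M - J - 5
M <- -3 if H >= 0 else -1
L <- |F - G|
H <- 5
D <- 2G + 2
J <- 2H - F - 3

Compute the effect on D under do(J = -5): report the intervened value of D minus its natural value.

Under do(J=-5), the mechanism J <- 2H - F - 3 is discarded; J is fixed at -5.
M = -3 if H >= 0 else -1  [with H=5]  = -3
G = -3M - J - 5  [with M=-3, J=-5]  = 9
D = 2G + 2  [with G=9]  = 20
Without intervention: M = -3 if H >= 0 else -1  [with H=5]  = -3; J = 2H - F - 3  [with H=5, F=1]  = 6; G = -3M - J - 5  [with M=-3, J=6]  = -2; D = 2G + 2  [with G=-2]  = -2.
Change = 20 − (-2) = 22.

22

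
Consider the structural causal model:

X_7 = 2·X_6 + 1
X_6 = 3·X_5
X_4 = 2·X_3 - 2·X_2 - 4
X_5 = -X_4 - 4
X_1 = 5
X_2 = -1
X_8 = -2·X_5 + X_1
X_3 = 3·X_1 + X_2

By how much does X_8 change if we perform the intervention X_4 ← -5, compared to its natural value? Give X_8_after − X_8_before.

-62

do(X_4=-5) replaces the equation X_4 = 2·X_3 - 2·X_2 - 4 with the constant X_4 = -5.
X_5 = -X_4 - 4  [with X_4=-5]  = 1
X_8 = -2·X_5 + X_1  [with X_5=1, X_1=5]  = 3
Without intervention: X_3 = 3·X_1 + X_2  [with X_1=5, X_2=-1]  = 14; X_4 = 2·X_3 - 2·X_2 - 4  [with X_3=14, X_2=-1]  = 26; X_5 = -X_4 - 4  [with X_4=26]  = -30; X_8 = -2·X_5 + X_1  [with X_5=-30, X_1=5]  = 65.
Change = 3 − 65 = -62.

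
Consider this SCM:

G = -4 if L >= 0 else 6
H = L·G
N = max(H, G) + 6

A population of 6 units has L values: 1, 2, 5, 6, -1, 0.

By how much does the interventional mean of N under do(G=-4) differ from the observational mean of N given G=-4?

The intervention sets G=-4 in all 6 units regardless of L. Recomputing N per unit gives 2, 2, 2, 2, 10, 6; average 4.
E[N|G=-4] averages over only the 5 units with G=-4 (L = 1, 2, 5, 6, 0): N = 2, 2, 2, 2, 6, mean 2.8.
Difference = 4 − 2.8 = 1.2.

1.2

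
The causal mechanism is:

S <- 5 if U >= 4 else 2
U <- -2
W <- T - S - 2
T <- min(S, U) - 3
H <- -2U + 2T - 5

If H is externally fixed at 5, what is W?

-9

The intervention breaks the incoming arrows to H: H <- -2U + 2T - 5 no longer applies, and H = 5.
Since W is not a descendant of the intervened variable, it is unaffected.
S = 5 if U >= 4 else 2  [with U=-2]  = 2
T = min(S, U) - 3  [with S=2, U=-2]  = -5
W = T - S - 2  [with T=-5, S=2]  = -9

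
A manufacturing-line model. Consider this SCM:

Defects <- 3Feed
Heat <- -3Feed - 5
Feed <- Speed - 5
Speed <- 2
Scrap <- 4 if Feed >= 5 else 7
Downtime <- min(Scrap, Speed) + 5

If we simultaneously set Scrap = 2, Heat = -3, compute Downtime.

7

The joint intervention fixes Scrap = 2, Heat = -3, removing each variable's own equation.
Downtime = min(Scrap, Speed) + 5  [with Scrap=2, Speed=2]  = 7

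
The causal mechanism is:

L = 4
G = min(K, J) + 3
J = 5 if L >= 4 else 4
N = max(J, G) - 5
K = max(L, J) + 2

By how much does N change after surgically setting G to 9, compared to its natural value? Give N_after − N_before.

Intervening sets G = 9 and removes its equation (G = min(K, J) + 3).
J = 5 if L >= 4 else 4  [with L=4]  = 5
N = max(J, G) - 5  [with J=5, G=9]  = 4
Without intervention: J = 5 if L >= 4 else 4  [with L=4]  = 5; K = max(L, J) + 2  [with L=4, J=5]  = 7; G = min(K, J) + 3  [with K=7, J=5]  = 8; N = max(J, G) - 5  [with J=5, G=8]  = 3.
Change = 4 − 3 = 1.

1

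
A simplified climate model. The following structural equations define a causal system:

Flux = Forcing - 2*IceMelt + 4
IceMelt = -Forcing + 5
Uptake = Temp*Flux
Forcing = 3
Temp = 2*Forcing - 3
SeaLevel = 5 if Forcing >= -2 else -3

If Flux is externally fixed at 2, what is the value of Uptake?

The intervention breaks the incoming arrows to Flux: Flux = Forcing - 2*IceMelt + 4 no longer applies, and Flux = 2.
Temp = 2*Forcing - 3  [with Forcing=3]  = 3
Uptake = Temp*Flux  [with Temp=3, Flux=2]  = 6

6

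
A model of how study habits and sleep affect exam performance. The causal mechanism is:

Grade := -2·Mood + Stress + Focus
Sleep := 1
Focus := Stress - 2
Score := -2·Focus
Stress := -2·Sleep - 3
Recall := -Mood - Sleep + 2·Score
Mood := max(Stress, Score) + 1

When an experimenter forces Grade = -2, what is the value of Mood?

The intervention breaks the incoming arrows to Grade: Grade := -2·Mood + Stress + Focus no longer applies, and Grade = -2.
Mood is not downstream of the intervention, so its value is determined by the original equations.
Stress = -2·Sleep - 3  [with Sleep=1]  = -5
Focus = Stress - 2  [with Stress=-5]  = -7
Score = -2·Focus  [with Focus=-7]  = 14
Mood = max(Stress, Score) + 1  [with Stress=-5, Score=14]  = 15

15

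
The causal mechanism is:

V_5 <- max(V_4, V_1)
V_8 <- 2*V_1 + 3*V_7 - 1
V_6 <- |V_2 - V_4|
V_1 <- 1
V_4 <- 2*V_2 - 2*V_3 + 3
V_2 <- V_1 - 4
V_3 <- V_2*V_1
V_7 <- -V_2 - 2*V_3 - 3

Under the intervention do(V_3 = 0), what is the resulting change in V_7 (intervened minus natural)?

The intervention breaks the incoming arrows to V_3: V_3 <- V_2*V_1 no longer applies, and V_3 = 0.
V_2 = V_1 - 4  [with V_1=1]  = -3
V_7 = -V_2 - 2*V_3 - 3  [with V_2=-3, V_3=0]  = 0
Without intervention: V_2 = V_1 - 4  [with V_1=1]  = -3; V_3 = V_2*V_1  [with V_2=-3, V_1=1]  = -3; V_7 = -V_2 - 2*V_3 - 3  [with V_2=-3, V_3=-3]  = 6.
Change = 0 − 6 = -6.

-6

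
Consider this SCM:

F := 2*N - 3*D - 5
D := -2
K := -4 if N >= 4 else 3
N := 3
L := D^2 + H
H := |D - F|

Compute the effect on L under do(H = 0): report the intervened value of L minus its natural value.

-9

Intervening sets H = 0 and removes its equation (H := |D - F|).
L = D^2 + H  [with D=-2, H=0]  = 4
Without intervention: F = 2*N - 3*D - 5  [with N=3, D=-2]  = 7; H = |D - F|  [with D=-2, F=7]  = 9; L = D^2 + H  [with D=-2, H=9]  = 13.
Change = 4 − 13 = -9.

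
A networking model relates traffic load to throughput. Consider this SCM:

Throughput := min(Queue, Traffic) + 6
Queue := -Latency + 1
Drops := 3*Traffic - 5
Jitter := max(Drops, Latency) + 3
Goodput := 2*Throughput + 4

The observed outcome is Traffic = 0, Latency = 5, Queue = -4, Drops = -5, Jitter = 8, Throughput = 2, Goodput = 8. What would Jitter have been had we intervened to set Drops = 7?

Intervening sets Drops = 7 and removes its equation (Drops := 3*Traffic - 5).
Jitter = max(Drops, Latency) + 3  [with Drops=7, Latency=5]  = 10

10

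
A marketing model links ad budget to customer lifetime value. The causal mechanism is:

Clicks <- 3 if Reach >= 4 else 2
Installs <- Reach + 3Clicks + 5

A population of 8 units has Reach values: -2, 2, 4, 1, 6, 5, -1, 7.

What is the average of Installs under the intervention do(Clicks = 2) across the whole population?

13.75

The intervention sets Clicks=2 in all 8 units regardless of Reach. Recomputing Installs per unit gives 9, 13, 15, 12, 17, 16, 10, 18; average 13.75.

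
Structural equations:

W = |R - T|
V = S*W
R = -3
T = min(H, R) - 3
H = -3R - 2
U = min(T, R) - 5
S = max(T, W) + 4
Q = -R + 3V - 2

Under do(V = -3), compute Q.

do(V=-3) replaces the equation V = S*W with the constant V = -3.
Q = -R + 3V - 2  [with R=-3, V=-3]  = -8

-8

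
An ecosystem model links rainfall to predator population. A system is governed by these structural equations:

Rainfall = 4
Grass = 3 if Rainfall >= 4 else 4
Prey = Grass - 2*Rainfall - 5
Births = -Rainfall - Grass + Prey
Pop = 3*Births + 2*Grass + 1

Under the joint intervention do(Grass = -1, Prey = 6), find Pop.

8

Under do(Grass = -1, Prey = 6), each intervened variable's structural equation is replaced by its fixed value.
Births = -Rainfall - Grass + Prey  [with Rainfall=4, Grass=-1, Prey=6]  = 3
Pop = 3*Births + 2*Grass + 1  [with Births=3, Grass=-1]  = 8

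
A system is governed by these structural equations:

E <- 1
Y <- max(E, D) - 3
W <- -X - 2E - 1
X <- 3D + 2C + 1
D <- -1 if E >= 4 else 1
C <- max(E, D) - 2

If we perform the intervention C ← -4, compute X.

The intervention breaks the incoming arrows to C: C <- max(E, D) - 2 no longer applies, and C = -4.
D = -1 if E >= 4 else 1  [with E=1]  = 1
X = 3D + 2C + 1  [with D=1, C=-4]  = -4

-4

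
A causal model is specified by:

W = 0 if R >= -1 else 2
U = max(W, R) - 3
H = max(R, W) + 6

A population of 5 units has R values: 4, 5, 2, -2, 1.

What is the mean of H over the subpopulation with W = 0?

Observing W=0 restricts to units where W's equation naturally yields 0: R ∈ {4, 5, 2, 1}. In that subpopulation H = 10, 11, 8, 7, mean 9.

9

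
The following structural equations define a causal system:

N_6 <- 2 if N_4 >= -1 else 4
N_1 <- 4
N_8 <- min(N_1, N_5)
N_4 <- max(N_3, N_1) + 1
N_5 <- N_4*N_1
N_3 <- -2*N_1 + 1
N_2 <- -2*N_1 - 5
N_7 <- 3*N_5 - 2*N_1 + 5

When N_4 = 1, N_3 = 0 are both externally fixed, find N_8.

The joint intervention fixes N_4 = 1, N_3 = 0, removing each variable's own equation.
N_5 = N_4*N_1  [with N_4=1, N_1=4]  = 4
N_8 = min(N_1, N_5)  [with N_1=4, N_5=4]  = 4

4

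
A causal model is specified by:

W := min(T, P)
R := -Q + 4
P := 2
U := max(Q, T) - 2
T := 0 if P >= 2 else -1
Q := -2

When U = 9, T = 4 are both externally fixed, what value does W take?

Under do(U = 9, T = 4), each intervened variable's structural equation is replaced by its fixed value.
W = min(T, P)  [with T=4, P=2]  = 2

2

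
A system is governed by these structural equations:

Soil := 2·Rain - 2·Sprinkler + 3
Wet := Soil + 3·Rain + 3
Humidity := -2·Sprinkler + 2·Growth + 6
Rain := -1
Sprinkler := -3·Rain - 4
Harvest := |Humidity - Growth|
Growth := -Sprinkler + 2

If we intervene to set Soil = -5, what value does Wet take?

-5

The intervention breaks the incoming arrows to Soil: Soil := 2·Rain - 2·Sprinkler + 3 no longer applies, and Soil = -5.
Wet = Soil + 3·Rain + 3  [with Soil=-5, Rain=-1]  = -5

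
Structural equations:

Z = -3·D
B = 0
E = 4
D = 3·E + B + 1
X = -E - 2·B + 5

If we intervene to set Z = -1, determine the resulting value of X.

1

The intervention breaks the incoming arrows to Z: Z = -3·D no longer applies, and Z = -1.
Since X is not a descendant of the intervened variable, it is unaffected.
X = -E - 2·B + 5  [with E=4, B=0]  = 1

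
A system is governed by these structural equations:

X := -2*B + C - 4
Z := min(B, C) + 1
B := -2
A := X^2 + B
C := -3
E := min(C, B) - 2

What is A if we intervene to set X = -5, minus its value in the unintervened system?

The intervention breaks the incoming arrows to X: X := -2*B + C - 4 no longer applies, and X = -5.
A = X^2 + B  [with X=-5, B=-2]  = 23
Without intervention: X = -2*B + C - 4  [with B=-2, C=-3]  = -3; A = X^2 + B  [with X=-3, B=-2]  = 7.
Change = 23 − 7 = 16.

16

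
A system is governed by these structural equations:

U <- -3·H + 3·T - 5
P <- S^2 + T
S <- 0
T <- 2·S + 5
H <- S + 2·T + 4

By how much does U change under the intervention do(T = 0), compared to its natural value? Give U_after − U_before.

15

do(T=0) replaces the equation T <- 2·S + 5 with the constant T = 0.
H = S + 2·T + 4  [with S=0, T=0]  = 4
U = -3·H + 3·T - 5  [with H=4, T=0]  = -17
Without intervention: T = 2·S + 5  [with S=0]  = 5; H = S + 2·T + 4  [with S=0, T=5]  = 14; U = -3·H + 3·T - 5  [with H=14, T=5]  = -32.
Change = -17 − (-32) = 15.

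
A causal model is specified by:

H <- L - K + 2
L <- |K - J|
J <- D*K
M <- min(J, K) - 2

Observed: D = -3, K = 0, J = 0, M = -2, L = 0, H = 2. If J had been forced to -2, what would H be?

The intervention breaks the incoming arrows to J: J <- D*K no longer applies, and J = -2.
L = |K - J|  [with K=0, J=-2]  = 2
H = L - K + 2  [with L=2, K=0]  = 4

4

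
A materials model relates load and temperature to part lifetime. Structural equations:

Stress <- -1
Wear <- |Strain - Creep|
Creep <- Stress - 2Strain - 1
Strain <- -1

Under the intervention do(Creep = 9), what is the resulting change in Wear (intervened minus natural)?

The intervention breaks the incoming arrows to Creep: Creep <- Stress - 2Strain - 1 no longer applies, and Creep = 9.
Wear = |Strain - Creep|  [with Strain=-1, Creep=9]  = 10
Without intervention: Creep = Stress - 2Strain - 1  [with Stress=-1, Strain=-1]  = 0; Wear = |Strain - Creep|  [with Strain=-1, Creep=0]  = 1.
Change = 10 − 1 = 9.

9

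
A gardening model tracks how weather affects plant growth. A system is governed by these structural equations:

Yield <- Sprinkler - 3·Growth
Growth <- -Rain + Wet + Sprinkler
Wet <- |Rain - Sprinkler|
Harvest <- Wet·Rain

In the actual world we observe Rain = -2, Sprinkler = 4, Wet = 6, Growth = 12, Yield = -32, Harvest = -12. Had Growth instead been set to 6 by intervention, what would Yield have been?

-14

Intervening sets Growth = 6 and removes its equation (Growth <- -Rain + Wet + Sprinkler).
Yield = Sprinkler - 3·Growth  [with Sprinkler=4, Growth=6]  = -14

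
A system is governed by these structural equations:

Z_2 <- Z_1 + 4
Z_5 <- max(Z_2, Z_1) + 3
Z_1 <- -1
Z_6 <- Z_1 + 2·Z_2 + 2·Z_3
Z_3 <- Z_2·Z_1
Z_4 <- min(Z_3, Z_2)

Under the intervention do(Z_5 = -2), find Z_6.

-1

The intervention breaks the incoming arrows to Z_5: Z_5 <- max(Z_2, Z_1) + 3 no longer applies, and Z_5 = -2.
Since Z_6 is not a descendant of the intervened variable, it is unaffected.
Z_2 = Z_1 + 4  [with Z_1=-1]  = 3
Z_3 = Z_2·Z_1  [with Z_2=3, Z_1=-1]  = -3
Z_6 = Z_1 + 2·Z_2 + 2·Z_3  [with Z_1=-1, Z_2=3, Z_3=-3]  = -1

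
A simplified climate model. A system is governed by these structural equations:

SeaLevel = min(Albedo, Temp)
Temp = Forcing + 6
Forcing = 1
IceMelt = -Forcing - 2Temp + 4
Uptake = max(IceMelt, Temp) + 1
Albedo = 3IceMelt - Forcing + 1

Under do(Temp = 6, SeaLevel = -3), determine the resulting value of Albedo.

-27

The joint intervention fixes Temp = 6, SeaLevel = -3, removing each variable's own equation.
IceMelt = -Forcing - 2Temp + 4  [with Forcing=1, Temp=6]  = -9
Albedo = 3IceMelt - Forcing + 1  [with IceMelt=-9, Forcing=1]  = -27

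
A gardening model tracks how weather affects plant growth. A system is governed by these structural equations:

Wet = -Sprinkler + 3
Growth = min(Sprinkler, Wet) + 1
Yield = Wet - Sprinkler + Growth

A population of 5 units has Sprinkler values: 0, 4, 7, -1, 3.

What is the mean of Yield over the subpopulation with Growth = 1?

1

Conditioning on Growth=1 selects the 2 unit(s) with Sprinkler ∈ {0, 3}. Their Yield values: 4, -2. Mean = 1.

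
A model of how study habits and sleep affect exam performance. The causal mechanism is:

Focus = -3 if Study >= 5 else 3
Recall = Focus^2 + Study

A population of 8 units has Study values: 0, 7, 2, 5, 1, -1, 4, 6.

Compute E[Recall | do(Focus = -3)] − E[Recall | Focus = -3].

do(Focus=-3) breaks Focus's dependence on Study. With Focus=-3 fixed, Recall across the units is 9, 16, 11, 14, 10, 8, 13, 15, mean 12.
Conditioning on Focus=-3 selects the 3 unit(s) with Study ∈ {7, 5, 6}. Their Recall values: 16, 14, 15. Mean = 15.
Difference = 12 − 15 = -3.

-3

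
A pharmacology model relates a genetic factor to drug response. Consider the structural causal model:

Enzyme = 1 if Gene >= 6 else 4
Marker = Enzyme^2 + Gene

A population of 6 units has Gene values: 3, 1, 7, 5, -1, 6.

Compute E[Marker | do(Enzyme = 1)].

4.5

do(Enzyme=1) breaks Enzyme's dependence on Gene. With Enzyme=1 fixed, Marker across the units is 4, 2, 8, 6, 0, 7, mean 4.5.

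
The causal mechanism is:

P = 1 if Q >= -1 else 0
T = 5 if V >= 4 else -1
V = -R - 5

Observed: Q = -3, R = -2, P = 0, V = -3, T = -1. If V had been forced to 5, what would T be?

Intervening sets V = 5 and removes its equation (V = -R - 5).
T = 5 if V >= 4 else -1  [with V=5]  = 5

5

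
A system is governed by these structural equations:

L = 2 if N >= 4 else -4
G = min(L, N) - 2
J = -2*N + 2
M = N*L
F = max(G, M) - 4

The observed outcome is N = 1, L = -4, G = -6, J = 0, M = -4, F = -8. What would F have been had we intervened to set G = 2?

-2

The intervention breaks the incoming arrows to G: G = min(L, N) - 2 no longer applies, and G = 2.
L = 2 if N >= 4 else -4  [with N=1]  = -4
M = N*L  [with N=1, L=-4]  = -4
F = max(G, M) - 4  [with G=2, M=-4]  = -2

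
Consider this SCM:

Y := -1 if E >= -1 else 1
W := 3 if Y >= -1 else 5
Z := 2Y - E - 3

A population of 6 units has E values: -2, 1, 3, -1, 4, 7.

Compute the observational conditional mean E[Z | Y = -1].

Conditioning on Y=-1 selects the 5 unit(s) with E ∈ {1, 3, -1, 4, 7}. Their Z values: -6, -8, -4, -9, -12. Mean = -7.8.

-7.8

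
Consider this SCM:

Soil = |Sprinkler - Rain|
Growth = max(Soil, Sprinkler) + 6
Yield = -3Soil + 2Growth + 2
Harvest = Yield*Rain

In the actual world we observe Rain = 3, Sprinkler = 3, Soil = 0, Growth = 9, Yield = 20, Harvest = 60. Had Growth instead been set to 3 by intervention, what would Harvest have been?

Under do(Growth=3), the mechanism Growth = max(Soil, Sprinkler) + 6 is discarded; Growth is fixed at 3.
Soil = |Sprinkler - Rain|  [with Sprinkler=3, Rain=3]  = 0
Yield = -3Soil + 2Growth + 2  [with Soil=0, Growth=3]  = 8
Harvest = Yield*Rain  [with Yield=8, Rain=3]  = 24

24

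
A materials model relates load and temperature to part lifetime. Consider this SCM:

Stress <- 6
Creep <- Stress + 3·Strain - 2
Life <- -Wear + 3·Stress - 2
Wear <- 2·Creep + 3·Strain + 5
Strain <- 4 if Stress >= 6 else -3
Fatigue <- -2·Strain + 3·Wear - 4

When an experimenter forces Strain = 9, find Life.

Under do(Strain=9), the mechanism Strain <- 4 if Stress >= 6 else -3 is discarded; Strain is fixed at 9.
Creep = Stress + 3·Strain - 2  [with Stress=6, Strain=9]  = 31
Wear = 2·Creep + 3·Strain + 5  [with Creep=31, Strain=9]  = 94
Life = -Wear + 3·Stress - 2  [with Wear=94, Stress=6]  = -78

-78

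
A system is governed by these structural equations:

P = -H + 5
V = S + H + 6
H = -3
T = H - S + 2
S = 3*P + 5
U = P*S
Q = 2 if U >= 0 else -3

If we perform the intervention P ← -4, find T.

6

Under do(P=-4), the mechanism P = -H + 5 is discarded; P is fixed at -4.
S = 3*P + 5  [with P=-4]  = -7
T = H - S + 2  [with H=-3, S=-7]  = 6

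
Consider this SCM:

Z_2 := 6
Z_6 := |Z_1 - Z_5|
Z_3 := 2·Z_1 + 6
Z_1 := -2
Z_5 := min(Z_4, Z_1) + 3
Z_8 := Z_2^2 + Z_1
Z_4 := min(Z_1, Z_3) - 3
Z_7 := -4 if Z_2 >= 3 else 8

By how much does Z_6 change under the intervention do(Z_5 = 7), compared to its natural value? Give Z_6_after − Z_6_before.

The intervention breaks the incoming arrows to Z_5: Z_5 := min(Z_4, Z_1) + 3 no longer applies, and Z_5 = 7.
Z_6 = |Z_1 - Z_5|  [with Z_1=-2, Z_5=7]  = 9
Without intervention: Z_3 = 2·Z_1 + 6  [with Z_1=-2]  = 2; Z_4 = min(Z_1, Z_3) - 3  [with Z_1=-2, Z_3=2]  = -5; Z_5 = min(Z_4, Z_1) + 3  [with Z_4=-5, Z_1=-2]  = -2; Z_6 = |Z_1 - Z_5|  [with Z_1=-2, Z_5=-2]  = 0.
Change = 9 − 0 = 9.

9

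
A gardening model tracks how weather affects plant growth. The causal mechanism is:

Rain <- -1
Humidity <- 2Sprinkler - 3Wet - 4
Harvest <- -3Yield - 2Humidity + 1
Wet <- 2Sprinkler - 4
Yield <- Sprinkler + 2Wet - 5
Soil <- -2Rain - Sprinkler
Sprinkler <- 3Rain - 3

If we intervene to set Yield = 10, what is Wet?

do(Yield=10) replaces the equation Yield <- Sprinkler + 2Wet - 5 with the constant Yield = 10.
No directed path runs from Yield to Wet, so Wet keeps its natural value.
Sprinkler = 3Rain - 3  [with Rain=-1]  = -6
Wet = 2Sprinkler - 4  [with Sprinkler=-6]  = -16

-16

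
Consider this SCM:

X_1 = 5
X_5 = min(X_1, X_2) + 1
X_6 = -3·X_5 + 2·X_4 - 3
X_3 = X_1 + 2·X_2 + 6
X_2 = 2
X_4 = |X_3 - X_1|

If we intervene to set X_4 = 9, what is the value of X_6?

6

Under do(X_4=9), the mechanism X_4 = |X_3 - X_1| is discarded; X_4 is fixed at 9.
X_5 = min(X_1, X_2) + 1  [with X_1=5, X_2=2]  = 3
X_6 = -3·X_5 + 2·X_4 - 3  [with X_5=3, X_4=9]  = 6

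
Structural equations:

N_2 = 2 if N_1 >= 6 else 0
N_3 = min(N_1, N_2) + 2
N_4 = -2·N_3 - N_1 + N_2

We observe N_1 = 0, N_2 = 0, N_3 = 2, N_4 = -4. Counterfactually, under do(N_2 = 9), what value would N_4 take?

5

Under do(N_2=9), the mechanism N_2 = 2 if N_1 >= 6 else 0 is discarded; N_2 is fixed at 9.
N_3 = min(N_1, N_2) + 2  [with N_1=0, N_2=9]  = 2
N_4 = -2·N_3 - N_1 + N_2  [with N_3=2, N_1=0, N_2=9]  = 5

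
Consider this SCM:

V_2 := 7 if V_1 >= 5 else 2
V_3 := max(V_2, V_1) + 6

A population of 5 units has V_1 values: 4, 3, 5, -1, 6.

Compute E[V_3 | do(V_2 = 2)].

Every unit gets V_2=2 under the intervention. V_3 values become 10, 9, 11, 8, 12; E[V_3|do(V_2=2)] = 10.

10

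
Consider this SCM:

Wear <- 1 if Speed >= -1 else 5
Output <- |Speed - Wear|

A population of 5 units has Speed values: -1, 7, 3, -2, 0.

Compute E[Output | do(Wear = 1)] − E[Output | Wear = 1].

The intervention sets Wear=1 in all 5 units regardless of Speed. Recomputing Output per unit gives 2, 6, 2, 3, 1; average 2.8.
E[Output|Wear=1] averages over only the 4 units with Wear=1 (Speed = -1, 7, 3, 0): Output = 2, 6, 2, 1, mean 2.75.
Difference = 2.8 − 2.75 = 0.05.

0.05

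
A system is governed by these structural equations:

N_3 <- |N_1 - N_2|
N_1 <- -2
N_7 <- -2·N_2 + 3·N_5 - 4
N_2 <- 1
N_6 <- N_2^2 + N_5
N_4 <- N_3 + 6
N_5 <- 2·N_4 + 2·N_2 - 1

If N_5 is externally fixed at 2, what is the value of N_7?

0

Under do(N_5=2), the mechanism N_5 <- 2·N_4 + 2·N_2 - 1 is discarded; N_5 is fixed at 2.
N_7 = -2·N_2 + 3·N_5 - 4  [with N_2=1, N_5=2]  = 0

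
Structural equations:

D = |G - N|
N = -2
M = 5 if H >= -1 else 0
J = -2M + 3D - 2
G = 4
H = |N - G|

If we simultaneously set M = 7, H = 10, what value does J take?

The joint intervention fixes M = 7, H = 10, removing each variable's own equation.
D = |G - N|  [with G=4, N=-2]  = 6
J = -2M + 3D - 2  [with M=7, D=6]  = 2

2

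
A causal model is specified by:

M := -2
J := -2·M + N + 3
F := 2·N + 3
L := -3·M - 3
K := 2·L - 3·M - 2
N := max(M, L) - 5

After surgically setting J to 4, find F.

Under do(J=4), the mechanism J := -2·M + N + 3 is discarded; J is fixed at 4.
Since F is not a descendant of the intervened variable, it is unaffected.
L = -3·M - 3  [with M=-2]  = 3
N = max(M, L) - 5  [with M=-2, L=3]  = -2
F = 2·N + 3  [with N=-2]  = -1

-1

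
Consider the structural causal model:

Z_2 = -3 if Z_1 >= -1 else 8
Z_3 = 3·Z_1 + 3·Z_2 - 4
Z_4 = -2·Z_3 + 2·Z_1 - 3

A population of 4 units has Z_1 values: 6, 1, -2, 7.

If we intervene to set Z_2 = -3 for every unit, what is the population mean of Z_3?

-4

Every unit gets Z_2=-3 under the intervention. Z_3 values become 5, -10, -19, 8; E[Z_3|do(Z_2=-3)] = -4.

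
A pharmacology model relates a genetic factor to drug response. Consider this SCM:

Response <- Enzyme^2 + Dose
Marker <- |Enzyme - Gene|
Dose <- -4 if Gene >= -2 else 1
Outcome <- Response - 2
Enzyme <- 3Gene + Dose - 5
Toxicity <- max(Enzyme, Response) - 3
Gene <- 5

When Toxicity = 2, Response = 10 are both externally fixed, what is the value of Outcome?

Setting Toxicity = 2, Response = 10 by intervention discards those variables' equations.
Outcome = Response - 2  [with Response=10]  = 8

8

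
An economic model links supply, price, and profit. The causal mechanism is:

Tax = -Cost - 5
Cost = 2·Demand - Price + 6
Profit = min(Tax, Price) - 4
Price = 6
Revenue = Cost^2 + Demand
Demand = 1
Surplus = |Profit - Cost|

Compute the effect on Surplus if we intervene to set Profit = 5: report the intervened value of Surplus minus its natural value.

Intervening sets Profit = 5 and removes its equation (Profit = min(Tax, Price) - 4).
Cost = 2·Demand - Price + 6  [with Demand=1, Price=6]  = 2
Surplus = |Profit - Cost|  [with Profit=5, Cost=2]  = 3
Without intervention: Cost = 2·Demand - Price + 6  [with Demand=1, Price=6]  = 2; Tax = -Cost - 5  [with Cost=2]  = -7; Profit = min(Tax, Price) - 4  [with Tax=-7, Price=6]  = -11; Surplus = |Profit - Cost|  [with Profit=-11, Cost=2]  = 13.
Change = 3 − 13 = -10.

-10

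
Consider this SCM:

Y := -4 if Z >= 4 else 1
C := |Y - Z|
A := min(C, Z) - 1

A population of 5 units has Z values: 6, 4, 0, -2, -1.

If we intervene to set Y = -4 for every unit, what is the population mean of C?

Under do(Y=-4), Y's equation is replaced by Y=-4 for every unit. Per-unit C: 10, 8, 4, 2, 3. Mean = 5.4.

5.4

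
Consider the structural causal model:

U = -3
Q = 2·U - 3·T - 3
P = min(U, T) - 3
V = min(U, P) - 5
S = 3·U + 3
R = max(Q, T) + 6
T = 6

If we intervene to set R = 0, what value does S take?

-6

The intervention breaks the incoming arrows to R: R = max(Q, T) + 6 no longer applies, and R = 0.
S is not downstream of the intervention, so its value is determined by the original equations.
S = 3·U + 3  [with U=-3]  = -6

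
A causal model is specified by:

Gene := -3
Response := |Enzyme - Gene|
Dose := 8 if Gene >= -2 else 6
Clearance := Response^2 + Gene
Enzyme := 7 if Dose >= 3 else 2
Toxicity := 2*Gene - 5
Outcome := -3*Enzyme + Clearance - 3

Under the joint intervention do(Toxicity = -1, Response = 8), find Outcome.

Setting Toxicity = -1, Response = 8 by intervention discards those variables' equations.
Dose = 8 if Gene >= -2 else 6  [with Gene=-3]  = 6
Enzyme = 7 if Dose >= 3 else 2  [with Dose=6]  = 7
Clearance = Response^2 + Gene  [with Response=8, Gene=-3]  = 61
Outcome = -3*Enzyme + Clearance - 3  [with Enzyme=7, Clearance=61]  = 37

37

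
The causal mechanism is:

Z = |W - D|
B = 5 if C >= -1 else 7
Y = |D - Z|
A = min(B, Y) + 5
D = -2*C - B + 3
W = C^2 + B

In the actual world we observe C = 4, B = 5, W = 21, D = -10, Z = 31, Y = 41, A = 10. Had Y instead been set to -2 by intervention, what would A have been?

Intervening sets Y = -2 and removes its equation (Y = |D - Z|).
B = 5 if C >= -1 else 7  [with C=4]  = 5
A = min(B, Y) + 5  [with B=5, Y=-2]  = 3

3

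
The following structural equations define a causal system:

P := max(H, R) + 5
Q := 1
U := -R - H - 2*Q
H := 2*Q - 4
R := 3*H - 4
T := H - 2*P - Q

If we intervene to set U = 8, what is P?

Intervening sets U = 8 and removes its equation (U := -R - H - 2*Q).
No directed path runs from U to P, so P keeps its natural value.
H = 2*Q - 4  [with Q=1]  = -2
R = 3*H - 4  [with H=-2]  = -10
P = max(H, R) + 5  [with H=-2, R=-10]  = 3

3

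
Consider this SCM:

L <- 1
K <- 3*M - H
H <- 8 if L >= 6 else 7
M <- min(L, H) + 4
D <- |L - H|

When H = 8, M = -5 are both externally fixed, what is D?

7

The joint intervention fixes H = 8, M = -5, removing each variable's own equation.
D = |L - H|  [with L=1, H=8]  = 7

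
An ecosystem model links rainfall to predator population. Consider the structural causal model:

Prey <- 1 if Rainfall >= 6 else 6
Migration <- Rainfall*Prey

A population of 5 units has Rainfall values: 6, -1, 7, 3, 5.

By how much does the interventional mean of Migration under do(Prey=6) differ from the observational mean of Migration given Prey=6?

10

Every unit gets Prey=6 under the intervention. Migration values become 36, -6, 42, 18, 30; E[Migration|do(Prey=6)] = 24.
Conditioning on Prey=6 selects the 3 unit(s) with Rainfall ∈ {-1, 3, 5}. Their Migration values: -6, 18, 30. Mean = 14.
Difference = 24 − 14 = 10.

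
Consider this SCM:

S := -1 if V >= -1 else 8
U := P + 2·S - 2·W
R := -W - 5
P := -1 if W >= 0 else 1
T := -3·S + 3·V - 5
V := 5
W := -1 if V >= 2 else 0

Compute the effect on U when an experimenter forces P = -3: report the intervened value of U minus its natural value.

-4

The intervention breaks the incoming arrows to P: P := -1 if W >= 0 else 1 no longer applies, and P = -3.
W = -1 if V >= 2 else 0  [with V=5]  = -1
S = -1 if V >= -1 else 8  [with V=5]  = -1
U = P + 2·S - 2·W  [with P=-3, S=-1, W=-1]  = -3
Without intervention: W = -1 if V >= 2 else 0  [with V=5]  = -1; P = -1 if W >= 0 else 1  [with W=-1]  = 1; S = -1 if V >= -1 else 8  [with V=5]  = -1; U = P + 2·S - 2·W  [with P=1, S=-1, W=-1]  = 1.
Change = -3 − 1 = -4.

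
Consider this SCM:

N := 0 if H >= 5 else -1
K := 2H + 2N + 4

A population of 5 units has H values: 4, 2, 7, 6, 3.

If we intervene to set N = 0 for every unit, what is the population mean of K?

Under do(N=0), N's equation is replaced by N=0 for every unit. Per-unit K: 12, 8, 18, 16, 10. Mean = 12.8.

12.8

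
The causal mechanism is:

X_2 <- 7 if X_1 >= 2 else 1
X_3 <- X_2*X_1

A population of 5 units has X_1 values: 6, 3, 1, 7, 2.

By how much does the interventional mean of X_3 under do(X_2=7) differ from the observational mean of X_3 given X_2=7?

-4.9

Under do(X_2=7), X_2's equation is replaced by X_2=7 for every unit. Per-unit X_3: 42, 21, 7, 49, 14. Mean = 26.6.
E[X_3|X_2=7] averages over only the 4 units with X_2=7 (X_1 = 6, 3, 7, 2): X_3 = 42, 21, 49, 14, mean 31.5.
Difference = 26.6 − 31.5 = -4.9.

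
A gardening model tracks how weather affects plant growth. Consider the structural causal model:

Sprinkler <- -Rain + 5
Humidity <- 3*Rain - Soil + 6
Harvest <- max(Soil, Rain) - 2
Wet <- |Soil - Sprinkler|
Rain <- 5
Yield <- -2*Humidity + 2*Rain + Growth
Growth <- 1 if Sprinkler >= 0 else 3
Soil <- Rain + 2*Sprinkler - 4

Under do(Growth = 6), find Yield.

-24

Under do(Growth=6), the mechanism Growth <- 1 if Sprinkler >= 0 else 3 is discarded; Growth is fixed at 6.
Sprinkler = -Rain + 5  [with Rain=5]  = 0
Soil = Rain + 2*Sprinkler - 4  [with Rain=5, Sprinkler=0]  = 1
Humidity = 3*Rain - Soil + 6  [with Rain=5, Soil=1]  = 20
Yield = -2*Humidity + 2*Rain + Growth  [with Humidity=20, Rain=5, Growth=6]  = -24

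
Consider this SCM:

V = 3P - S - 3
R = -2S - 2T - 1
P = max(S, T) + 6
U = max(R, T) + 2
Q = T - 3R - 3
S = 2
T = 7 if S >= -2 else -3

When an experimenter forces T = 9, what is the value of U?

Under do(T=9), the mechanism T = 7 if S >= -2 else -3 is discarded; T is fixed at 9.
R = -2S - 2T - 1  [with S=2, T=9]  = -23
U = max(R, T) + 2  [with R=-23, T=9]  = 11

11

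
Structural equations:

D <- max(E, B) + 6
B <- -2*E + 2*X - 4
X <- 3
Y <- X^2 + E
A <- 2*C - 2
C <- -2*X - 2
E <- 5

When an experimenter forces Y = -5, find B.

do(Y=-5) replaces the equation Y <- X^2 + E with the constant Y = -5.
B is not downstream of the intervention, so its value is determined by the original equations.
B = -2*E + 2*X - 4  [with E=5, X=3]  = -8

-8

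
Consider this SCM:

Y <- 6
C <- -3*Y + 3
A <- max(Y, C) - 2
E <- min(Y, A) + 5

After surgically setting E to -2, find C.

The intervention breaks the incoming arrows to E: E <- min(Y, A) + 5 no longer applies, and E = -2.
Since C is not a descendant of the intervened variable, it is unaffected.
C = -3*Y + 3  [with Y=6]  = -15

-15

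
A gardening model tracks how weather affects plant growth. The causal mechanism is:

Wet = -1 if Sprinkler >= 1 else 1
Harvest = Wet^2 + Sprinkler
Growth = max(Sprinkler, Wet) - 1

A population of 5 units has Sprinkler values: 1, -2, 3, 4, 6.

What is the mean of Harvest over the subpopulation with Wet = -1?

4.5

E[Harvest|Wet=-1] averages over only the 4 units with Wet=-1 (Sprinkler = 1, 3, 4, 6): Harvest = 2, 4, 5, 7, mean 4.5.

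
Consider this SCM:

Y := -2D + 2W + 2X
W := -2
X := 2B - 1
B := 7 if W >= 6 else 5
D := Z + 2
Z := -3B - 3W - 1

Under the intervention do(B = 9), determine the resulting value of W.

-2

Under do(B=9), the mechanism B := 7 if W >= 6 else 5 is discarded; B is fixed at 9.
W is not downstream of the intervention, so its value is determined by the original equations.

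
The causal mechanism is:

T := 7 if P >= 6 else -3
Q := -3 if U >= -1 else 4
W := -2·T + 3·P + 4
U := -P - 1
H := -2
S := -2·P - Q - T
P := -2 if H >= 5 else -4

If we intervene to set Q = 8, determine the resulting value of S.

3

Under do(Q=8), the mechanism Q := -3 if U >= -1 else 4 is discarded; Q is fixed at 8.
P = -2 if H >= 5 else -4  [with H=-2]  = -4
T = 7 if P >= 6 else -3  [with P=-4]  = -3
S = -2·P - Q - T  [with P=-4, Q=8, T=-3]  = 3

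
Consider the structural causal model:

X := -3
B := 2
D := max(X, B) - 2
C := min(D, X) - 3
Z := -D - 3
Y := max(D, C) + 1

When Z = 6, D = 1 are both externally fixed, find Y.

The joint intervention fixes Z = 6, D = 1, removing each variable's own equation.
C = min(D, X) - 3  [with D=1, X=-3]  = -6
Y = max(D, C) + 1  [with D=1, C=-6]  = 2

2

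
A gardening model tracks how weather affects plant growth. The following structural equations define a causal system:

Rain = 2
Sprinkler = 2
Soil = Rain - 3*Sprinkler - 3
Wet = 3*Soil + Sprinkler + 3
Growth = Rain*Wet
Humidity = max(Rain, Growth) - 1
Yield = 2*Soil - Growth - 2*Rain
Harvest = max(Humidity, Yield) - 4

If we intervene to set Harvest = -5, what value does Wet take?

-16

The intervention breaks the incoming arrows to Harvest: Harvest = max(Humidity, Yield) - 4 no longer applies, and Harvest = -5.
Since Wet is not a descendant of the intervened variable, it is unaffected.
Soil = Rain - 3*Sprinkler - 3  [with Rain=2, Sprinkler=2]  = -7
Wet = 3*Soil + Sprinkler + 3  [with Soil=-7, Sprinkler=2]  = -16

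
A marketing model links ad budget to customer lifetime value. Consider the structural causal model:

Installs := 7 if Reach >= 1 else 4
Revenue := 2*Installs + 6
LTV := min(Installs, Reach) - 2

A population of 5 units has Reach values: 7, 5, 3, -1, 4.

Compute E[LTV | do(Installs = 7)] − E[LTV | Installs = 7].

-1.15

do(Installs=7) breaks Installs's dependence on Reach. With Installs=7 fixed, LTV across the units is 5, 3, 1, -3, 2, mean 1.6.
Conditioning on Installs=7 selects the 4 unit(s) with Reach ∈ {7, 5, 3, 4}. Their LTV values: 5, 3, 1, 2. Mean = 2.75.
Difference = 1.6 − 2.75 = -1.15.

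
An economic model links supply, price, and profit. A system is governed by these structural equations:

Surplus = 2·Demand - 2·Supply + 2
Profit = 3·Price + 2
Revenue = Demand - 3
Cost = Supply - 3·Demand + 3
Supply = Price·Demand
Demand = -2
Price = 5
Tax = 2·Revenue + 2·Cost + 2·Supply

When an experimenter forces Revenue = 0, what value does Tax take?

-22

The intervention breaks the incoming arrows to Revenue: Revenue = Demand - 3 no longer applies, and Revenue = 0.
Supply = Price·Demand  [with Price=5, Demand=-2]  = -10
Cost = Supply - 3·Demand + 3  [with Supply=-10, Demand=-2]  = -1
Tax = 2·Revenue + 2·Cost + 2·Supply  [with Revenue=0, Cost=-1, Supply=-10]  = -22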